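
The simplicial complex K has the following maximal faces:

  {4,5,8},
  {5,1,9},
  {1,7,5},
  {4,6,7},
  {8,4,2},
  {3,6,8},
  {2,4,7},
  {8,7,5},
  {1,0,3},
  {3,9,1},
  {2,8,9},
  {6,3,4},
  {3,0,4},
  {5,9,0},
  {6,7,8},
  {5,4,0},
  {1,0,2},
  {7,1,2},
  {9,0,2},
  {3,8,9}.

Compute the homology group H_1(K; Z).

H_1 ≅ Z ⊕ Z/2.

K has 10 vertices, 30 edges, 20 triangles.
rank ∂_1 = 9, rank ∂_2 = 20 ⇒ b_1 = 30 − 9 − 20 = 1; ∂_2 has invariant factor(s) [2] giving torsion. So H_1 = Z ⊕ Z/2.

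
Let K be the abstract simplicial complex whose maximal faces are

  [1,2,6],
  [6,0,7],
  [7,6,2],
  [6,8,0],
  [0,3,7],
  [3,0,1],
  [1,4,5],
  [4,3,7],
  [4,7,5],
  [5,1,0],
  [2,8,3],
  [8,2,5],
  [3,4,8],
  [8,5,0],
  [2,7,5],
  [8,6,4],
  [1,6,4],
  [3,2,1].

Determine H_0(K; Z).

Take the total order 0 < 1 < 2 < 3 < 4 < 5 < 6 < 7 < 8 on the vertex set. Then K (dimension 2) consists of the simplices:

  0-simplices (9): [0], [1], [2], [3], [4], [5], [6], [7], [8]
  1-simplices (27): (27 of them)
  2-simplices (18): [0,1,3], [0,1,5], [0,3,7], [0,5,8], [0,6,7], [0,6,8], [1,2,3], [1,2,6], [1,4,5], [1,4,6], [2,3,8], [2,5,7], [2,5,8], [2,6,7], [3,4,7], [3,4,8], [4,5,7], [4,6,8]

so the chain groups are C_0 ≅ Z^9, C_1 ≅ Z^27, C_2 ≅ Z^18.

Boundary ∂_1: C_1 → C_0 sends each edge [p,q] (with p < q) to q − p.
This gives a 9×27 integer matrix of rank 8; reducing to Smith normal form yields diagonal entries (1,1,1,1,1,1,1,1).

∂_2: C_2 → C_1 acts by ∂[p,q,r] = [q,r] − [p,r] + [p,q]. For instance
  ∂[2,3,8] = [3,8] − [2,8] + [2,3],
  ∂[2,5,7] = [5,7] − [2,7] + [2,5].
As a 27×18 matrix over Z this has rank 17, with invariant factors (1,1,1,1,1,1,1,1,1,1,1,1,1,1,1,1,1).

Now H_k = ker ∂_k / im ∂_{k+1}, so:

  H_0: rank C_0 − rank ∂_1 = 9 − 8 = 1, and the invariant factors of ∂_1 are all 1, so H_0 = Z.

(K is a triangulation of the torus T^2.)

H_0 = Z.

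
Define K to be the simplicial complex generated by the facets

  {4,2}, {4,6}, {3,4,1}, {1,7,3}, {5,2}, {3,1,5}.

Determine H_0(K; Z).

H_0 ≅ Z.

Fix the vertex order 1 < 2 < 3 < 4 < 5 < 6 < 7 and write every simplex with vertices in increasing order. Then dim K = 2 and the simplices of K are:

  0-simplices (7): [1], [2], [3], [4], [5], [6], [7]
  1-simplices (10): [1,3], [1,4], [1,5], [1,7], [2,4], [2,5], [3,4], [3,5], [3,7], [4,6]
  2-simplices (3): [1,3,4], [1,3,5], [1,3,7]

Hence C_0 ≅ Z^7, C_1 ≅ Z^10, C_2 ≅ Z^3.

The boundary map ∂_1: C_1 → C_0 sends each edge [p,q] (with p < q) to q − p. For instance
  ∂[4,6] = [6] − [4].
The 7×10 boundary matrix has rank 6 and Smith normal form diag(1,1,1,1,1,1).

The boundary map ∂_2: C_2 → C_1 acts by ∂[p,q,r] = [q,r] − [p,r] + [p,q]. For instance
  ∂[1,3,4] = [3,4] − [1,4] + [1,3],
  ∂[1,3,7] = [3,7] − [1,7] + [1,3].
As a 10×3 matrix over Z this has rank 3, with invariant factors (1,1,1).

Now H_k = ker ∂_k / im ∂_{k+1}, so:

  H_0: rank C_0 − rank ∂_1 = 7 − 6 = 1, and the invariant factors of ∂_1 are all 1, so H_0 ≅ Z.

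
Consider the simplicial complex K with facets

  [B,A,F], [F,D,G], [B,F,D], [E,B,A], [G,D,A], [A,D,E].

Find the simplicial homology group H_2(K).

Take the total order A < B < D < E < F < G on the vertex set. Then K (dimension 2) consists of the simplices:

  0-simplices (6): A, B, D, E, F, G
  1-simplices (12): AB, AD, AE, AF, AG, BD, BE, BF, DE, DF, DG, FG
  2-simplices (6): ABE, ABF, ADE, ADG, BDF, DFG

giving chain groups C_0 ≅ Z^6, C_1 ≅ Z^12, C_2 ≅ Z^6.

∂_1: C_1 → C_0 sends each edge [p,q] (with p < q) to q − p. For instance
  ∂BF = F − B.
The resulting 6×12 matrix has rank 5, and its Smith normal form has invariant factors (1,1,1,1,1).

Boundary ∂_2: C_2 → C_1 sends each 2-simplex [p,q,r] to [q,r] − [p,r] + [p,q]. For instance
  ∂DFG = FG − DG + DF,
  ∂BDF = DF − BF + BD.
As a 12×6 matrix over Z this has rank 6, with invariant factors (1,1,1,1,1,1).

From H_k ≅ ker(∂_k) / im(∂_{k+1}) we obtain:

  H_2: rank ker ∂_2 − rank ∂_3 = (6 − 6) − 0 = 0, and there is no ∂_3, so H_2 = 0.

(K is a triangulation of the cylinder S^1 x I.)

H_2 ≅ 0.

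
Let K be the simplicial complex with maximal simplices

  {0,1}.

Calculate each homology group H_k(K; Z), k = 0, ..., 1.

H_0 = Z,  H_1 = 0.

Order the vertices as 0 < 1. Listing each simplex with vertices in this order, K has dimension 1 with simplices:

  0-simplices (2): [0], [1]
  1-simplices (1): [0,1]

giving chain groups C_0 ≅ Z^2, C_1 ≅ Z^1.

Boundary ∂_1: C_1 → C_0 sends each edge [p,q] (with p < q) to q − p.
The resulting 2×1 matrix has rank 1, and its Smith normal form has invariant factors (1).

Now H_k = ker ∂_k / im ∂_{k+1}, so:

  H_0: rank C_0 − rank ∂_1 = 2 − 1 = 1, and the invariant factors of ∂_1 are all 1, so H_0 ≅ Z.
  H_1: rank ker ∂_1 − rank ∂_2 = (1 − 1) − 0 = 0, and there is no ∂_2, so H_1 ≅ 0.

(K is a triangulation of the 1-simplex.)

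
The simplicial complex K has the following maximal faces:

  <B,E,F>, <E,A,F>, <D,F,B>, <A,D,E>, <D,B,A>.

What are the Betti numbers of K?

b_0 = 1, b_1 = 1, b_2 = 0.

K has 5 vertices, 10 edges, 5 triangles.
rank ∂_0 = 0, rank ∂_1 = 4 ⇒ b_0 = 5 − 0 − 4 = 1; all invariant factors of ∂_1 are 1 so no torsion. So H_0 = Z.
rank ∂_1 = 4, rank ∂_2 = 5 ⇒ b_1 = 10 − 4 − 5 = 1; all invariant factors of ∂_2 are 1 so no torsion. So H_1 = Z.
rank ∂_2 = 5, rank ∂_3 = 0 ⇒ b_2 = 5 − 5 − 0 = 0. So H_2 = 0.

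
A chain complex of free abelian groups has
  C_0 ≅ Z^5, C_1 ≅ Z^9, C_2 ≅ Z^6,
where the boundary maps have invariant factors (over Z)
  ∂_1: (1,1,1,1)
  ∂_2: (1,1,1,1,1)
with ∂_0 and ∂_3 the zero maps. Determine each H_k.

H_0: b_0 = 5 − 0 − 4 = 1; torsion from ∂_1 factors > 1: none. So H_0 = Z.
H_1: b_1 = 9 − 4 − 5 = 0; torsion from ∂_2 factors > 1: none. So H_1 = 0.
H_2: b_2 = 6 − 5 − 0 = 1; torsion from ∂_3 factors > 1: none. So H_2 = Z.

H_0 = Z,  H_1 = 0,  H_2 = Z.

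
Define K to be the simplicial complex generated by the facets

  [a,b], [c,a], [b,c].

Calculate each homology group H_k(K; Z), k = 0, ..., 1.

Fix the vertex order a < b < c and write every simplex with vertices in increasing order. Then dim K = 1 and the simplices of K are:

  0-simplices (3): a, b, c
  1-simplices (3): ab, ac, bc

giving chain groups C_0 ≅ Z^3, C_1 ≅ Z^3.

∂_1: C_1 → C_0 is given by ∂[p,q] = [q] − [p].
The 3×3 boundary matrix has rank 2 and Smith normal form diag(1,1).

From H_k ≅ ker(∂_k) / im(∂_{k+1}) we obtain:

  H_0: rank C_0 − rank ∂_1 = 3 − 2 = 1, and the invariant factors of ∂_1 are all 1, so H_0 ≅ Z.
  H_1: rank ker ∂_1 − rank ∂_2 = (3 − 2) − 0 = 1, and there is no ∂_2, so H_1 ≅ Z.

As a check, the Euler characteristic is 3 − 3 = 0, which agrees with 1 − 1 = 0.

H_0 = Z,  H_1 = Z.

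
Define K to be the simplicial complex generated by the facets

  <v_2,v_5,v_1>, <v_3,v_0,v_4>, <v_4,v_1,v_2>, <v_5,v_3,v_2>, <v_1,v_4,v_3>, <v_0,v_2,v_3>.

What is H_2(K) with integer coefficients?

Take the total order v_0 < v_1 < v_2 < v_3 < v_4 < v_5 on the vertex set. Then K (dimension 2) consists of the simplices:

  0-simplices (6): [v_0], [v_1], [v_2], [v_3], [v_4], [v_5]
  1-simplices (12): [v_0,v_2], [v_0,v_3], [v_0,v_4], [v_1,v_2], [v_1,v_3], [v_1,v_4], [v_1,v_5], [v_2,v_3], [v_2,v_4], [v_2,v_5], [v_3,v_4], [v_3,v_5]
  2-simplices (6): [v_0,v_2,v_3], [v_0,v_3,v_4], [v_1,v_2,v_4], [v_1,v_2,v_5], [v_1,v_3,v_4], [v_2,v_3,v_5]

Hence C_0 ≅ Z^6, C_1 ≅ Z^12, C_2 ≅ Z^6.

Boundary ∂_1: C_1 → C_0 is given by ∂[p,q] = [q] − [p]. For instance
  ∂[v_2,v_5] = [v_5] − [v_2].
As a 6×12 matrix over Z this has rank 5, with invariant factors (1,1,1,1,1).

∂_2: C_2 → C_1 maps a triangle to the signed sum of its edges. For instance
  ∂[v_1,v_2,v_4] = [v_2,v_4] − [v_1,v_4] + [v_1,v_2],
  ∂[v_1,v_3,v_4] = [v_3,v_4] − [v_1,v_4] + [v_1,v_3].
The resulting 12×6 matrix has rank 6, and its Smith normal form has invariant factors (1,1,1,1,1,1).

Computing H_k = (kernel of ∂_k) / (image of ∂_{k+1}):

  H_2: rank ker ∂_2 − rank ∂_3 = (6 − 6) − 0 = 0, and there is no ∂_3, so H_2 ≅ 0.

H_2 ≅ 0.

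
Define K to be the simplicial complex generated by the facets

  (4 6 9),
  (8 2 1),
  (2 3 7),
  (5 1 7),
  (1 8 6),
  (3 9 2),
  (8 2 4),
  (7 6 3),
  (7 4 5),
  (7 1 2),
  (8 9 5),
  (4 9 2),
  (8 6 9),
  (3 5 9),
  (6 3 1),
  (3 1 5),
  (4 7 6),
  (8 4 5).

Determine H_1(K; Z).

We work with the vertex ordering 1 < 2 < 3 < 4 < 5 < 6 < 7 < 8 < 9. The simplices of K, each written with vertices in increasing order, are:

  0-simplices (9): [1], [2], [3], [4], [5], [6], [7], [8], [9]
  1-simplices (27): (27 of them)
  2-simplices (18): [1,2,7], [1,2,8], [1,3,5], [1,3,6], [1,5,7], [1,6,8], [2,3,7], [2,3,9], [2,4,8], [2,4,9], [3,5,9], [3,6,7], [4,5,7], [4,5,8], [4,6,7], [4,6,9], [5,8,9], [6,8,9]

giving chain groups C_0 ≅ Z^9, C_1 ≅ Z^27, C_2 ≅ Z^18.

Boundary ∂_1: C_1 → C_0 sends each edge [p,q] (with p < q) to q − p. For instance
  ∂[3,7] = [7] − [3].
The 9×27 boundary matrix has rank 8 and Smith normal form diag(1,1,1,1,1,1,1,1).

The boundary map ∂_2: C_2 → C_1 sends each 2-simplex [p,q,r] to [q,r] − [p,r] + [p,q]. For instance
  ∂[6,8,9] = [8,9] − [6,9] + [6,8],
  ∂[3,5,9] = [5,9] − [3,9] + [3,5].
The 27×18 boundary matrix has rank 18 and Smith normal form diag(1,1,1,1,1,1,1,1,1,1,1,1,1,1,1,1,1,2).

From H_k ≅ ker(∂_k) / im(∂_{k+1}) we obtain:

  H_1: rank ker ∂_1 − rank ∂_2 = (27 − 8) − 18 = 1, and ∂_2 has invariant factor 2 > 1, so H_1 = Z ⊕ Z/2.

(K is a triangulation of the Klein bottle.)

H_1 ≅ Z ⊕ Z/2.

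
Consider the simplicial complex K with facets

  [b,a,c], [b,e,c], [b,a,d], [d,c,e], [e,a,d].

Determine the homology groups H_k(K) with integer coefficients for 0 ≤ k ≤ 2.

Order the vertices as a < b < c < d < e. Listing each simplex with vertices in this order, K has dimension 2 with simplices:

  0-simplices (5): a, b, c, d, e
  1-simplices (10): ab, ac, ad, ae, bc, bd, be, cd, ce, de
  2-simplices (5): abc, abd, ade, bce, cde

Hence C_0 ≅ Z^5, C_1 ≅ Z^10, C_2 ≅ Z^5.

Boundary ∂_1: C_1 → C_0 sends each edge [p,q] (with p < q) to q − p.
As a 5×10 matrix over Z this has rank 4, with invariant factors (1,1,1,1).

Boundary ∂_2: C_2 → C_1 sends each 2-simplex [p,q,r] to [q,r] − [p,r] + [p,q]. For instance
  ∂cde = de − ce + cd,
  ∂abc = bc − ac + ab.
As a 10×5 matrix over Z this has rank 5, with invariant factors (1,1,1,1,1).

From H_k ≅ ker(∂_k) / im(∂_{k+1}) we obtain:

  H_0: rank C_0 − rank ∂_1 = 5 − 4 = 1, and the invariant factors of ∂_1 are all 1, so H_0 = Z.
  H_1: rank ker ∂_1 − rank ∂_2 = (10 − 4) − 5 = 1, and the invariant factors of ∂_2 are all 1, so H_1 = Z.
  H_2: rank ker ∂_2 − rank ∂_3 = (5 − 5) − 0 = 0, and there is no ∂_3, so H_2 = 0.

H_0 ≅ Z,  H_1 ≅ Z,  H_2 = 0.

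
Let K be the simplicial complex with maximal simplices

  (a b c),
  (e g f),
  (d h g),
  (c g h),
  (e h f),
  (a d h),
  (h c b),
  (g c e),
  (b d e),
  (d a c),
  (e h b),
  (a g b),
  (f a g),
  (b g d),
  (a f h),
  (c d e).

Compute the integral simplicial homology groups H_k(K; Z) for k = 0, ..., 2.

H_0 ≅ Z,  H_1 ≅ Z^2,  H_2 ≅ Z.

Fix the vertex order a < b < c < d < e < f < g < h and write every simplex with vertices in increasing order. Then dim K = 2 and the simplices of K are:

  0-simplices (8): a, b, c, d, e, f, g, h
  1-simplices (24): ab, ac, ad, af, ag, ah, bc, bd, be, bg, bh, cd, ce, cg, ch, de, dg, dh, ef, eg, eh, fg, fh, gh
  2-simplices (16): abc, abg, acd, adh, afg, afh, bch, bde, bdg, beh, cde, ceg, cgh, dgh, efg, efh

Hence C_0 ≅ Z^8, C_1 ≅ Z^24, C_2 ≅ Z^16.

The boundary map ∂_1: C_1 → C_0 maps an edge to its endpoints' difference, ∂[p,q] = q − p.
As a 8×24 matrix over Z this has rank 7, with invariant factors (1,1,1,1,1,1,1).

The boundary map ∂_2: C_2 → C_1 maps a triangle to the signed sum of its edges. For instance
  ∂bdg = dg − bg + bd,
  ∂beh = eh − bh + be.
As a 24×16 matrix over Z this has rank 15, with invariant factors (1,1,1,1,1,1,1,1,1,1,1,1,1,1,1).

Computing H_k = (kernel of ∂_k) / (image of ∂_{k+1}):

  H_0: rank C_0 − rank ∂_1 = 8 − 7 = 1, and the invariant factors of ∂_1 are all 1, so H_0 ≅ Z.
  H_1: rank ker ∂_1 − rank ∂_2 = (24 − 7) − 15 = 2, and the invariant factors of ∂_2 are all 1, so H_1 ≅ Z^2.
  H_2: rank ker ∂_2 − rank ∂_3 = (16 − 15) − 0 = 1, and there is no ∂_3, so H_2 ≅ Z.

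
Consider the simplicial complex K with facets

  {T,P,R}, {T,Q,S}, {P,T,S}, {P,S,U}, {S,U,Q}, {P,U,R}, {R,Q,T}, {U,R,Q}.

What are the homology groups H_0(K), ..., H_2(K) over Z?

H_0 ≅ Z,  H_1 = 0,  H_2 ≅ Z.

Order the vertices as P < Q < R < S < T < U. Listing each simplex with vertices in this order, K has dimension 2 with simplices:

  0-simplices (6): P, Q, R, S, T, U
  1-simplices (12): PR, PS, PT, PU, QR, QS, QT, QU, RT, RU, ST, SU
  2-simplices (8): PRT, PRU, PST, PSU, QRT, QRU, QST, QSU

Hence C_0 ≅ Z^6, C_1 ≅ Z^12, C_2 ≅ Z^8.

∂_1: C_1 → C_0 sends each edge [p,q] (with p < q) to q − p. For instance
  ∂QS = S − Q.
The 6×12 boundary matrix has rank 5 and Smith normal form diag(1,1,1,1,1).

Boundary ∂_2: C_2 → C_1 acts by ∂[p,q,r] = [q,r] − [p,r] + [p,q]. For instance
  ∂PRU = RU − PU + PR,
  ∂PSU = SU − PU + PS.
The resulting 12×8 matrix has rank 7, and its Smith normal form has invariant factors (1,1,1,1,1,1,1).

Now H_k = ker ∂_k / im ∂_{k+1}, so:

  H_0: rank C_0 − rank ∂_1 = 6 − 5 = 1, and the invariant factors of ∂_1 are all 1, so H_0 = Z.
  H_1: rank ker ∂_1 − rank ∂_2 = (12 − 5) − 7 = 0, and the invariant factors of ∂_2 are all 1, so H_1 = 0.
  H_2: rank ker ∂_2 − rank ∂_3 = (8 − 7) − 0 = 1, and there is no ∂_3, so H_2 = Z.

As a check, the Euler characteristic is 6 − 12 + 8 = 2, which agrees with 1 − 0 + 1 = 2.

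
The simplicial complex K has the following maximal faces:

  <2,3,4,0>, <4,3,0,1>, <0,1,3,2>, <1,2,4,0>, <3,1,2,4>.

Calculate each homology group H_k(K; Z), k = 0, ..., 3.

We work with the vertex ordering 0 < 1 < 2 < 3 < 4. The simplices of K, each written with vertices in increasing order, are:

  0-simplices (5): [0], [1], [2], [3], [4]
  1-simplices (10): [0,1], [0,2], [0,3], [0,4], [1,2], [1,3], [1,4], [2,3], [2,4], [3,4]
  2-simplices (10): [0,1,2], [0,1,3], [0,1,4], [0,2,3], [0,2,4], [0,3,4], [1,2,3], [1,2,4], [1,3,4], [2,3,4]
  3-simplices (5): [0,1,2,3], [0,1,2,4], [0,1,3,4], [0,2,3,4], [1,2,3,4]

so the chain groups are C_0 ≅ Z^5, C_1 ≅ Z^10, C_2 ≅ Z^10, C_3 ≅ Z^5.

∂_1: C_1 → C_0 sends each edge [p,q] (with p < q) to q − p.
This gives a 5×10 integer matrix of rank 4; reducing to Smith normal form yields diagonal entries (1,1,1,1).

The boundary map ∂_2: C_2 → C_1 maps a triangle to the signed sum of its edges. For instance
  ∂[1,3,4] = [3,4] − [1,4] + [1,3],
  ∂[0,3,4] = [3,4] − [0,4] + [0,3].
The resulting 10×10 matrix has rank 6, and its Smith normal form has invariant factors (1,1,1,1,1,1).

The boundary map ∂_3: C_3 → C_2 sends each 3-simplex σ to the alternating sum Σ_i (−1)^i (σ with its i-th vertex removed). For instance
  ∂[0,2,3,4] = [2,3,4] − [0,3,4] + [0,2,4] − [0,2,3],
  ∂[1,2,3,4] = [2,3,4] − [1,3,4] + [1,2,4] − [1,2,3].
This gives a 10×5 integer matrix of rank 4; reducing to Smith normal form yields diagonal entries (1,1,1,1).

From H_k ≅ ker(∂_k) / im(∂_{k+1}) we obtain:

  H_0: rank C_0 − rank ∂_1 = 5 − 4 = 1, and the invariant factors of ∂_1 are all 1, so H_0 = Z.
  H_1: rank ker ∂_1 − rank ∂_2 = (10 − 4) − 6 = 0, and the invariant factors of ∂_2 are all 1, so H_1 = 0.
  H_2: rank ker ∂_2 − rank ∂_3 = (10 − 6) − 4 = 0, and the invariant factors of ∂_3 are all 1, so H_2 = 0.
  H_3: rank ker ∂_3 − rank ∂_4 = (5 − 4) − 0 = 1, and there is no ∂_4, so H_3 = Z.

As a check, the Euler characteristic is 5 − 10 + 10 − 5 = 0, which agrees with 1 − 0 + 0 − 1 = 0.

H_0 ≅ Z,  H_1 = 0,  H_2 = 0,  H_3 ≅ Z.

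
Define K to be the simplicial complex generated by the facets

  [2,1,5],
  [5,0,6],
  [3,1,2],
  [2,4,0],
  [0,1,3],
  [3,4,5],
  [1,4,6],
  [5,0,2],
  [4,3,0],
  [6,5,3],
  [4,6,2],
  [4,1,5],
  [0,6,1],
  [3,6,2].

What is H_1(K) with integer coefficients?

H_1 = Z^2.

We work with the vertex ordering 0 < 1 < 2 < 3 < 4 < 5 < 6. The simplices of K, each written with vertices in increasing order, are:

  0-simplices (7): [0], [1], [2], [3], [4], [5], [6]
  1-simplices (21): [0,1], [0,2], [0,3], [0,4], [0,5], [0,6], [1,2], [1,3], [1,4], [1,5], [1,6], [2,3], [2,4], [2,5], [2,6], [3,4], [3,5], [3,6], [4,5], [4,6], [5,6]
  2-simplices (14): [0,1,3], [0,1,6], [0,2,4], [0,2,5], [0,3,4], [0,5,6], [1,2,3], [1,2,5], [1,4,5], [1,4,6], [2,3,6], [2,4,6], [3,4,5], [3,5,6]

Hence C_0 ≅ Z^7, C_1 ≅ Z^21, C_2 ≅ Z^14.

The boundary map ∂_1: C_1 → C_0 maps an edge to its endpoints' difference, ∂[p,q] = q − p.
The 7×21 boundary matrix has rank 6 and Smith normal form diag(1,1,1,1,1,1).

The boundary map ∂_2: C_2 → C_1 maps a triangle to the signed sum of its edges. For instance
  ∂[1,2,3] = [2,3] − [1,3] + [1,2],
  ∂[0,1,6] = [1,6] − [0,6] + [0,1].
The 21×14 boundary matrix has rank 13 and Smith normal form diag(1,1,1,1,1,1,1,1,1,1,1,1,1).

Now H_k = ker ∂_k / im ∂_{k+1}, so:

  H_1: rank ker ∂_1 − rank ∂_2 = (21 − 6) − 13 = 2, and the invariant factors of ∂_2 are all 1, so H_1 ≅ Z^2.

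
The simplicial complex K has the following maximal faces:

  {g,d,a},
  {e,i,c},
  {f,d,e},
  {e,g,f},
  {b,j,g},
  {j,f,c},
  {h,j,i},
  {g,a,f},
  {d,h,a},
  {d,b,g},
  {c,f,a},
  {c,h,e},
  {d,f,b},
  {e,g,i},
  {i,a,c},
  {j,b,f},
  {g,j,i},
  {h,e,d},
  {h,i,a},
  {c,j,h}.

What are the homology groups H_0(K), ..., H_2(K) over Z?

We work with the vertex ordering a < b < c < d < e < f < g < h < i < j. The simplices of K, each written with vertices in increasing order, are:

  0-simplices (10): a, b, c, d, e, f, g, h, i, j
  1-simplices (30): ac, ad, af, ag, ah, ai, bd, bf, bg, bj, ce, cf, ch, ci, cj, de, df, dg, dh, ef, eg, eh, ei, fg, fj, gi, gj, hi, hj, ij
  2-simplices (20): acf, aci, adg, adh, afg, ahi, bdf, bdg, bfj, bgj, ceh, cei, cfj, chj, def, deh, efg, egi, gij, hij

so the chain groups are C_0 ≅ Z^10, C_1 ≅ Z^30, C_2 ≅ Z^20.

Boundary ∂_1: C_1 → C_0 is given by ∂[p,q] = [q] − [p]. For instance
  ∂ij = j − i.
This gives a 10×30 integer matrix of rank 9; reducing to Smith normal form yields diagonal entries (1,1,1,1,1,1,1,1,1).

Boundary ∂_2: C_2 → C_1 acts by ∂[p,q,r] = [q,r] − [p,r] + [p,q]. For instance
  ∂aci = ci − ai + ac,
  ∂ahi = hi − ai + ah.
As a 30×20 matrix over Z this has rank 20, with invariant factors (1,1,1,1,1,1,1,1,1,1,1,1,1,1,1,1,1,1,1,2).

Now H_k = ker ∂_k / im ∂_{k+1}, so:

  H_0: rank C_0 − rank ∂_1 = 10 − 9 = 1, and the invariant factors of ∂_1 are all 1, so H_0 = Z.
  H_1: rank ker ∂_1 − rank ∂_2 = (30 − 9) − 20 = 1, and ∂_2 has invariant factor 2 > 1, so H_1 = Z ⊕ Z/2Z.
  H_2: rank ker ∂_2 − rank ∂_3 = (20 − 20) − 0 = 0, and there is no ∂_3, so H_2 = 0.

As a check, the Euler characteristic is 10 − 30 + 20 = 0, which agrees with 1 − 1 + 0 = 0.

H_0 = Z,  H_1 = Z ⊕ Z/2Z,  H_2 = 0.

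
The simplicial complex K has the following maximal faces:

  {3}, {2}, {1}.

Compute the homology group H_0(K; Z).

Order the vertices as 1 < 2 < 3. Listing each simplex with vertices in this order, K has dimension 0 with simplices:

  0-simplices (3): [1], [2], [3]

Hence C_0 ≅ Z^3.

Computing H_k = (kernel of ∂_k) / (image of ∂_{k+1}):

  H_0: rank C_0 − rank ∂_1 = 3 − 0 = 3, and there is no ∂_1, so H_0 ≅ Z^3.

(K is a triangulation of a set of 3 points.)

H_0 ≅ Z^3.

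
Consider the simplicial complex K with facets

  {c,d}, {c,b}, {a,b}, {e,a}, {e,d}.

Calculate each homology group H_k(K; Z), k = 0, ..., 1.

H_0 = Z,  H_1 = Z.

Order the vertices as a < b < c < d < e. Listing each simplex with vertices in this order, K has dimension 1 with simplices:

  0-simplices (5): a, b, c, d, e
  1-simplices (5): ab, ae, bc, cd, de

so the chain groups are C_0 ≅ Z^5, C_1 ≅ Z^5.

The boundary map ∂_1: C_1 → C_0 sends each edge [p,q] (with p < q) to q − p. For instance
  ∂ab = b − a.
As a 5×5 matrix over Z this has rank 4, with invariant factors (1,1,1,1).

From H_k ≅ ker(∂_k) / im(∂_{k+1}) we obtain:

  H_0: rank C_0 − rank ∂_1 = 5 − 4 = 1, and the invariant factors of ∂_1 are all 1, so H_0 = Z.
  H_1: rank ker ∂_1 − rank ∂_2 = (5 − 4) − 0 = 1, and there is no ∂_2, so H_1 = Z.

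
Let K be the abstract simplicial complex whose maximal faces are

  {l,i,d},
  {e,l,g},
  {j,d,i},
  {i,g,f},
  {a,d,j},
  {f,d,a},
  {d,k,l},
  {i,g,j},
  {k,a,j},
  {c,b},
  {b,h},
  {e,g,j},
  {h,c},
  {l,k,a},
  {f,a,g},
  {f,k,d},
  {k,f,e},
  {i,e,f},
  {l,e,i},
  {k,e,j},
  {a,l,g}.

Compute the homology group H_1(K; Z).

H_1 = Z^2 ⊕ Z/2.

Take the total order a < b < c < d < e < f < g < h < i < j < k < l on the vertex set. Then K (dimension 2) consists of the simplices:

  0-simplices (12): a, b, c, d, e, f, g, h, i, j, k, l
  1-simplices (30): ad, af, ag, aj, ak, al, bc, bh, ch, df, di, dj, dk, dl, ef, eg, ei, ej, ek, el, fg, fi, fk, gi, gj, gl, ij, il, jk, kl
  2-simplices (18): adf, adj, afg, agl, ajk, akl, dfk, dij, dil, dkl, efi, efk, egj, egl, eil, ejk, fgi, gij

Hence C_0 ≅ Z^12, C_1 ≅ Z^30, C_2 ≅ Z^18.

The boundary map ∂_1: C_1 → C_0 maps an edge to its endpoints' difference, ∂[p,q] = q − p.
This gives a 12×30 integer matrix of rank 10; reducing to Smith normal form yields diagonal entries (1,1,1,1,1,1,1,1,1,1).

The boundary map ∂_2: C_2 → C_1 sends each 2-simplex [p,q,r] to [q,r] − [p,r] + [p,q]. For instance
  ∂eil = il − el + ei,
  ∂dkl = kl − dl + dk.
The 30×18 boundary matrix has rank 18 and Smith normal form diag(1,1,1,1,1,1,1,1,1,1,1,1,1,1,1,1,1,2).

Computing H_k = (kernel of ∂_k) / (image of ∂_{k+1}):

  H_1: rank ker ∂_1 − rank ∂_2 = (30 − 10) − 18 = 2, and ∂_2 has invariant factor 2 > 1, so H_1 = Z^2 ⊕ Z/2.

(K is a triangulation of the disjoint union of the Klein bottle and the circle S^1.)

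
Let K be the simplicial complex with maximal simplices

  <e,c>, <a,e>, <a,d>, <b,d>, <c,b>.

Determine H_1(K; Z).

K has 5 vertices, 5 edges.
rank ∂_1 = 4, rank ∂_2 = 0 ⇒ b_1 = 5 − 4 − 0 = 1. So H_1 ≅ Z.

H_1 ≅ Z.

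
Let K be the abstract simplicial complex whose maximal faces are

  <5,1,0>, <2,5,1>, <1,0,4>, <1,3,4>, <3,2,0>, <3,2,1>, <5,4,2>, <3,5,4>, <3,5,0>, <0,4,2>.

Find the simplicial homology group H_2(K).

K has 6 vertices, 15 edges, 10 triangles.
rank ∂_2 = 10, rank ∂_3 = 0 ⇒ b_2 = 10 − 10 − 0 = 0. So H_2 ≅ 0.

H_2 = 0.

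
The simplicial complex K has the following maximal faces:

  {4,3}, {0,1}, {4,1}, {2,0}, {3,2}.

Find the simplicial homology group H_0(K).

Take the total order 0 < 1 < 2 < 3 < 4 on the vertex set. Then K (dimension 1) consists of the simplices:

  0-simplices (5): [0], [1], [2], [3], [4]
  1-simplices (5): [0,1], [0,2], [1,4], [2,3], [3,4]

so the chain groups are C_0 ≅ Z^5, C_1 ≅ Z^5.

∂_1: C_1 → C_0 sends each edge [p,q] (with p < q) to q − p.
The resulting 5×5 matrix has rank 4, and its Smith normal form has invariant factors (1,1,1,1).

Now H_k = ker ∂_k / im ∂_{k+1}, so:

  H_0: rank C_0 − rank ∂_1 = 5 − 4 = 1, and the invariant factors of ∂_1 are all 1, so H_0 ≅ Z.

H_0 = Z.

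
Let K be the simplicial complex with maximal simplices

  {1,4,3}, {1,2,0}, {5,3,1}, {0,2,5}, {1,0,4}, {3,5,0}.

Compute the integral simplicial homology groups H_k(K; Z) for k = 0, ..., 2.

We work with the vertex ordering 0 < 1 < 2 < 3 < 4 < 5. The simplices of K, each written with vertices in increasing order, are:

  0-simplices (6): [0], [1], [2], [3], [4], [5]
  1-simplices (12): [0,1], [0,2], [0,3], [0,4], [0,5], [1,2], [1,3], [1,4], [1,5], [2,5], [3,4], [3,5]
  2-simplices (6): [0,1,2], [0,1,4], [0,2,5], [0,3,5], [1,3,4], [1,3,5]

giving chain groups C_0 ≅ Z^6, C_1 ≅ Z^12, C_2 ≅ Z^6.

The boundary map ∂_1: C_1 → C_0 sends each edge [p,q] (with p < q) to q − p. For instance
  ∂[0,5] = [5] − [0].
As a 6×12 matrix over Z this has rank 5, with invariant factors (1,1,1,1,1).

The boundary map ∂_2: C_2 → C_1 maps a triangle to the signed sum of its edges. For instance
  ∂[0,1,2] = [1,2] − [0,2] + [0,1],
  ∂[1,3,4] = [3,4] − [1,4] + [1,3].
As a 12×6 matrix over Z this has rank 6, with invariant factors (1,1,1,1,1,1).

Computing H_k = (kernel of ∂_k) / (image of ∂_{k+1}):

  H_0: rank C_0 − rank ∂_1 = 6 − 5 = 1, and the invariant factors of ∂_1 are all 1, so H_0 = Z.
  H_1: rank ker ∂_1 − rank ∂_2 = (12 − 5) − 6 = 1, and the invariant factors of ∂_2 are all 1, so H_1 = Z.
  H_2: rank ker ∂_2 − rank ∂_3 = (6 − 6) − 0 = 0, and there is no ∂_3, so H_2 = 0.

(K is a triangulation of the cylinder S^1 x I.)

H_0 = Z,  H_1 = Z,  H_2 = 0.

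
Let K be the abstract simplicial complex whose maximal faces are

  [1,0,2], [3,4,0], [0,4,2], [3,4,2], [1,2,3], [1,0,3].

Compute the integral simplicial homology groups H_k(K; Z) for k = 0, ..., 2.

H_0 = Z,  H_1 = 0,  H_2 = Z.

K has 5 vertices, 9 edges, 6 triangles.
rank ∂_0 = 0, rank ∂_1 = 4 ⇒ b_0 = 5 − 0 − 4 = 1; all invariant factors of ∂_1 are 1 so no torsion. So H_0 ≅ Z.
rank ∂_1 = 4, rank ∂_2 = 5 ⇒ b_1 = 9 − 4 − 5 = 0; all invariant factors of ∂_2 are 1 so no torsion. So H_1 ≅ 0.
rank ∂_2 = 5, rank ∂_3 = 0 ⇒ b_2 = 6 − 5 − 0 = 1. So H_2 ≅ Z.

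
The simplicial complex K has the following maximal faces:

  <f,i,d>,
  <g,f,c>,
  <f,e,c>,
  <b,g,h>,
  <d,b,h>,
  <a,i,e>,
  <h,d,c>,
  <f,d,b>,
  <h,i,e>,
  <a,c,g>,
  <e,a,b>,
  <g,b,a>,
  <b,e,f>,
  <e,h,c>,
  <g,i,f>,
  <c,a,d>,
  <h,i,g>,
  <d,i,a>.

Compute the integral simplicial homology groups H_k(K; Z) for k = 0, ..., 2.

H_0 = Z,  H_1 = Z^2,  H_2 = Z.

We work with the vertex ordering a < b < c < d < e < f < g < h < i. The simplices of K, each written with vertices in increasing order, are:

  0-simplices (9): a, b, c, d, e, f, g, h, i
  1-simplices (27): ab, ac, ad, ae, ag, ai, bd, be, bf, bg, bh, cd, ce, cf, cg, ch, df, dh, di, ef, eh, ei, fg, fi, gh, gi, hi
  2-simplices (18): abe, abg, acd, acg, adi, aei, bdf, bdh, bef, bgh, cdh, cef, ceh, cfg, dfi, ehi, fgi, ghi

giving chain groups C_0 ≅ Z^9, C_1 ≅ Z^27, C_2 ≅ Z^18.

Boundary ∂_1: C_1 → C_0 sends each edge [p,q] (with p < q) to q − p. For instance
  ∂ai = i − a.
The resulting 9×27 matrix has rank 8, and its Smith normal form has invariant factors (1,1,1,1,1,1,1,1).

Boundary ∂_2: C_2 → C_1 sends each 2-simplex [p,q,r] to [q,r] − [p,r] + [p,q]. For instance
  ∂acd = cd − ad + ac,
  ∂cef = ef − cf + ce.
As a 27×18 matrix over Z this has rank 17, with invariant factors (1,1,1,1,1,1,1,1,1,1,1,1,1,1,1,1,1).

Reading off H_k = ker ∂_k / im ∂_{k+1}:

  H_0: rank C_0 − rank ∂_1 = 9 − 8 = 1, and the invariant factors of ∂_1 are all 1, so H_0 = Z.
  H_1: rank ker ∂_1 − rank ∂_2 = (27 − 8) − 17 = 2, and the invariant factors of ∂_2 are all 1, so H_1 = Z^2.
  H_2: rank ker ∂_2 − rank ∂_3 = (18 − 17) − 0 = 1, and there is no ∂_3, so H_2 = Z.

As a check, the Euler characteristic is 9 − 27 + 18 = 0, which agrees with 1 − 2 + 1 = 0.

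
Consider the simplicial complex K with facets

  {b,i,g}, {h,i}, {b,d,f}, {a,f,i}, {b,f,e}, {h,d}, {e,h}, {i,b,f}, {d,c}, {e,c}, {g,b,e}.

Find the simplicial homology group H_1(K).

Order the vertices as a < b < c < d < e < f < g < h < i. Listing each simplex with vertices in this order, K has dimension 2 with simplices:

  0-simplices (9): a, b, c, d, e, f, g, h, i
  1-simplices (17): af, ai, bd, be, bf, bg, bi, cd, ce, df, dh, ef, eg, eh, fi, gi, hi
  2-simplices (6): afi, bdf, bef, beg, bfi, bgi

giving chain groups C_0 ≅ Z^9, C_1 ≅ Z^17, C_2 ≅ Z^6.

Boundary ∂_1: C_1 → C_0 maps an edge to its endpoints' difference, ∂[p,q] = q − p.
The resulting 9×17 matrix has rank 8, and its Smith normal form has invariant factors (1,1,1,1,1,1,1,1).

The boundary map ∂_2: C_2 → C_1 sends each 2-simplex [p,q,r] to [q,r] − [p,r] + [p,q]. For instance
  ∂bfi = fi − bi + bf,
  ∂beg = eg − bg + be.
As a 17×6 matrix over Z this has rank 6, with invariant factors (1,1,1,1,1,1).

Now H_k = ker ∂_k / im ∂_{k+1}, so:

  H_1: rank ker ∂_1 − rank ∂_2 = (17 − 8) − 6 = 3, and the invariant factors of ∂_2 are all 1, so H_1 = Z^3.

H_1 = Z^3.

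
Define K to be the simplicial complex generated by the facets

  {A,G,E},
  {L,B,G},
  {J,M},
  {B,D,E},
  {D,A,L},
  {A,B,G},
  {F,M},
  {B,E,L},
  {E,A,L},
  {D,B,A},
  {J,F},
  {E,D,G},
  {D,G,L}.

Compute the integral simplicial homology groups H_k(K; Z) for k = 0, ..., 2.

H_0 = Z^2,  H_1 = Z ⊕ Z/2,  H_2 = 0.

We work with the vertex ordering A < B < D < E < F < G < J < L < M. The simplices of K, each written with vertices in increasing order, are:

  0-simplices (9): A, B, D, E, F, G, J, L, M
  1-simplices (18): AB, AD, AE, AG, AL, BD, BE, BG, BL, DE, DG, DL, EG, EL, FJ, FM, GL, JM
  2-simplices (10): ABD, ABG, ADL, AEG, AEL, BDE, BEL, BGL, DEG, DGL

giving chain groups C_0 ≅ Z^9, C_1 ≅ Z^18, C_2 ≅ Z^10.

∂_1: C_1 → C_0 maps an edge to its endpoints' difference, ∂[p,q] = q − p.
As a 9×18 matrix over Z this has rank 7, with invariant factors (1,1,1,1,1,1,1).

The boundary map ∂_2: C_2 → C_1 sends each 2-simplex [p,q,r] to [q,r] − [p,r] + [p,q]. For instance
  ∂AEL = EL − AL + AE,
  ∂BDE = DE − BE + BD.
This gives a 18×10 integer matrix of rank 10; reducing to Smith normal form yields diagonal entries (1,1,1,1,1,1,1,1,1,2).

Now H_k = ker ∂_k / im ∂_{k+1}, so:

  H_0: rank C_0 − rank ∂_1 = 9 − 7 = 2, and the invariant factors of ∂_1 are all 1, so H_0 ≅ Z^2.
  H_1: rank ker ∂_1 − rank ∂_2 = (18 − 7) − 10 = 1, and ∂_2 has invariant factor 2 > 1, so H_1 ≅ Z ⊕ Z/2.
  H_2: rank ker ∂_2 − rank ∂_3 = (10 − 10) − 0 = 0, and there is no ∂_3, so H_2 ≅ 0.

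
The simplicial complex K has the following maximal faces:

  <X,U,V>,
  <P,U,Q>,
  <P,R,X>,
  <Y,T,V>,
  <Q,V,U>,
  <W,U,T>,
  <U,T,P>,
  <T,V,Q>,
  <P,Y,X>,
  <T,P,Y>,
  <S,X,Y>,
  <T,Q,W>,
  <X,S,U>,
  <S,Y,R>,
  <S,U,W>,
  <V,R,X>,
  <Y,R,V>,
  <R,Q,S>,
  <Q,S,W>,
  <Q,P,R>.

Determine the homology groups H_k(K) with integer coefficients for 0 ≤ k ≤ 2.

H_0 ≅ Z,  H_1 ≅ Z ⊕ Z/2,  H_2 = 0.

We work with the vertex ordering P < Q < R < S < T < U < V < W < X < Y. The simplices of K, each written with vertices in increasing order, are:

  0-simplices (10): P, Q, R, S, T, U, V, W, X, Y
  1-simplices (30): PQ, PR, PT, PU, PX, PY, QR, QS, QT, QU, QV, QW, RS, RV, RX, RY, SU, SW, SX, SY, TU, TV, TW, TY, UV, UW, UX, VX, VY, XY
  2-simplices (20): PQR, PQU, PRX, PTU, PTY, PXY, QRS, QSW, QTV, QTW, QUV, RSY, RVX, RVY, SUW, SUX, SXY, TUW, TVY, UVX

giving chain groups C_0 ≅ Z^10, C_1 ≅ Z^30, C_2 ≅ Z^20.

∂_1: C_1 → C_0 sends each edge [p,q] (with p < q) to q − p. For instance
  ∂TW = W − T.
As a 10×30 matrix over Z this has rank 9, with invariant factors (1,1,1,1,1,1,1,1,1).

∂_2: C_2 → C_1 maps a triangle to the signed sum of its edges. For instance
  ∂QTV = TV − QV + QT,
  ∂RVX = VX − RX + RV.
As a 30×20 matrix over Z this has rank 20, with invariant factors (1,1,1,1,1,1,1,1,1,1,1,1,1,1,1,1,1,1,1,2).

Computing H_k = (kernel of ∂_k) / (image of ∂_{k+1}):

  H_0: rank C_0 − rank ∂_1 = 10 − 9 = 1, and the invariant factors of ∂_1 are all 1, so H_0 = Z.
  H_1: rank ker ∂_1 − rank ∂_2 = (30 − 9) − 20 = 1, and ∂_2 has invariant factor 2 > 1, so H_1 = Z ⊕ Z/2.
  H_2: rank ker ∂_2 − rank ∂_3 = (20 − 20) − 0 = 0, and there is no ∂_3, so H_2 = 0.

As a check, the Euler characteristic is 10 − 30 + 20 = 0, which agrees with 1 − 1 + 0 = 0.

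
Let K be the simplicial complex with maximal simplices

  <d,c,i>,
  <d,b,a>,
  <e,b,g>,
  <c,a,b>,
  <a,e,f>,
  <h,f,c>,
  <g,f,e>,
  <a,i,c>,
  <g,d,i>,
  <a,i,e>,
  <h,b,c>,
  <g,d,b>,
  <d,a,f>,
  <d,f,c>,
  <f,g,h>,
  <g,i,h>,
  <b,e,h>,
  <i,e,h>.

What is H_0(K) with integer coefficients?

H_0 = Z.

Take the total order a < b < c < d < e < f < g < h < i on the vertex set. Then K (dimension 2) consists of the simplices:

  0-simplices (9): a, b, c, d, e, f, g, h, i
  1-simplices (27): ab, ac, ad, ae, af, ai, bc, bd, be, bg, bh, cd, cf, ch, ci, df, dg, di, ef, eg, eh, ei, fg, fh, gh, gi, hi
  2-simplices (18): abc, abd, aci, adf, aef, aei, bch, bdg, beg, beh, cdf, cdi, cfh, dgi, efg, ehi, fgh, ghi

Hence C_0 ≅ Z^9, C_1 ≅ Z^27, C_2 ≅ Z^18.

The boundary map ∂_1: C_1 → C_0 maps an edge to its endpoints' difference, ∂[p,q] = q − p.
The 9×27 boundary matrix has rank 8 and Smith normal form diag(1,1,1,1,1,1,1,1).

Boundary ∂_2: C_2 → C_1 acts by ∂[p,q,r] = [q,r] − [p,r] + [p,q]. For instance
  ∂abd = bd − ad + ab,
  ∂ghi = hi − gi + gh.
This gives a 27×18 integer matrix of rank 18; reducing to Smith normal form yields diagonal entries (1,1,1,1,1,1,1,1,1,1,1,1,1,1,1,1,1,2).

From H_k ≅ ker(∂_k) / im(∂_{k+1}) we obtain:

  H_0: rank C_0 − rank ∂_1 = 9 − 8 = 1, and the invariant factors of ∂_1 are all 1, so H_0 ≅ Z.

(K is a triangulation of the Klein bottle.)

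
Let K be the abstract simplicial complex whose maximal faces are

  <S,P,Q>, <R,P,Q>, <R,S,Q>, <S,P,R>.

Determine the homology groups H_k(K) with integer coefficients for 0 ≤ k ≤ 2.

H_0 ≅ Z,  H_1 = 0,  H_2 ≅ Z.

Take the total order P < Q < R < S on the vertex set. Then K (dimension 2) consists of the simplices:

  0-simplices (4): P, Q, R, S
  1-simplices (6): PQ, PR, PS, QR, QS, RS
  2-simplices (4): PQR, PQS, PRS, QRS

Hence C_0 ≅ Z^4, C_1 ≅ Z^6, C_2 ≅ Z^4.

∂_1: C_1 → C_0 maps an edge to its endpoints' difference, ∂[p,q] = q − p. For instance
  ∂PR = R − P.
As a 4×6 matrix over Z this has rank 3, with invariant factors (1,1,1).

The boundary map ∂_2: C_2 → C_1 acts by ∂[p,q,r] = [q,r] − [p,r] + [p,q]. For instance
  ∂QRS = RS − QS + QR,
  ∂PQS = QS − PS + PQ.
The 6×4 boundary matrix has rank 3 and Smith normal form diag(1,1,1).

From H_k ≅ ker(∂_k) / im(∂_{k+1}) we obtain:

  H_0: rank C_0 − rank ∂_1 = 4 − 3 = 1, and the invariant factors of ∂_1 are all 1, so H_0 = Z.
  H_1: rank ker ∂_1 − rank ∂_2 = (6 − 3) − 3 = 0, and the invariant factors of ∂_2 are all 1, so H_1 = 0.
  H_2: rank ker ∂_2 − rank ∂_3 = (4 − 3) − 0 = 1, and there is no ∂_3, so H_2 = Z.

As a check, the Euler characteristic is 4 − 6 + 4 = 2, which agrees with 1 − 0 + 1 = 2.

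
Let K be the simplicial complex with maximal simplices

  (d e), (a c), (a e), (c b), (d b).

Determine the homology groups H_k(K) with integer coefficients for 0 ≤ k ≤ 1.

Take the total order a < b < c < d < e on the vertex set. Then K (dimension 1) consists of the simplices:

  0-simplices (5): a, b, c, d, e
  1-simplices (5): ac, ae, bc, bd, de

Hence C_0 ≅ Z^5, C_1 ≅ Z^5.

Boundary ∂_1: C_1 → C_0 maps an edge to its endpoints' difference, ∂[p,q] = q − p. For instance
  ∂ac = c − a.
This gives a 5×5 integer matrix of rank 4; reducing to Smith normal form yields diagonal entries (1,1,1,1).

Reading off H_k = ker ∂_k / im ∂_{k+1}:

  H_0: rank C_0 − rank ∂_1 = 5 − 4 = 1, and the invariant factors of ∂_1 are all 1, so H_0 = Z.
  H_1: rank ker ∂_1 − rank ∂_2 = (5 − 4) − 0 = 1, and there is no ∂_2, so H_1 = Z.

As a check, the Euler characteristic is 5 − 5 = 0, which agrees with 1 − 1 = 0.
(K is a triangulation of the circle S^1.)

H_0 ≅ Z,  H_1 ≅ Z.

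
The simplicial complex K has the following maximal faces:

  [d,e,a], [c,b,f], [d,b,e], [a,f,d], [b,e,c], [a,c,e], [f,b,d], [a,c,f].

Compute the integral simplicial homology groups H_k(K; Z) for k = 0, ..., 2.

Order the vertices as a < b < c < d < e < f. Listing each simplex with vertices in this order, K has dimension 2 with simplices:

  0-simplices (6): a, b, c, d, e, f
  1-simplices (12): ac, ad, ae, af, bc, bd, be, bf, ce, cf, de, df
  2-simplices (8): ace, acf, ade, adf, bce, bcf, bde, bdf

giving chain groups C_0 ≅ Z^6, C_1 ≅ Z^12, C_2 ≅ Z^8.

The boundary map ∂_1: C_1 → C_0 maps an edge to its endpoints' difference, ∂[p,q] = q − p. For instance
  ∂ae = e − a.
The resulting 6×12 matrix has rank 5, and its Smith normal form has invariant factors (1,1,1,1,1).

Boundary ∂_2: C_2 → C_1 acts by ∂[p,q,r] = [q,r] − [p,r] + [p,q]. For instance
  ∂ade = de − ae + ad,
  ∂bde = de − be + bd.
The 12×8 boundary matrix has rank 7 and Smith normal form diag(1,1,1,1,1,1,1).

Computing H_k = (kernel of ∂_k) / (image of ∂_{k+1}):

  H_0: rank C_0 − rank ∂_1 = 6 − 5 = 1, and the invariant factors of ∂_1 are all 1, so H_0 ≅ Z.
  H_1: rank ker ∂_1 − rank ∂_2 = (12 − 5) − 7 = 0, and the invariant factors of ∂_2 are all 1, so H_1 ≅ 0.
  H_2: rank ker ∂_2 − rank ∂_3 = (8 − 7) − 0 = 1, and there is no ∂_3, so H_2 ≅ Z.

H_0 ≅ Z,  H_1 = 0,  H_2 ≅ Z.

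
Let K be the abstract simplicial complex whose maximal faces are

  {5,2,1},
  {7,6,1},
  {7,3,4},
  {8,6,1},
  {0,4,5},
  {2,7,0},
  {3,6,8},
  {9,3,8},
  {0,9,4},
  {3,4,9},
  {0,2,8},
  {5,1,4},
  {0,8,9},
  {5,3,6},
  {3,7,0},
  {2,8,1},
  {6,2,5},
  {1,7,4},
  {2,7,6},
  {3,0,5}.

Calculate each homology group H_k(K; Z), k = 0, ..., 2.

Take the total order 0 < 1 < 2 < 3 < 4 < 5 < 6 < 7 < 8 < 9 on the vertex set. Then K (dimension 2) consists of the simplices:

  0-simplices (10): [0], [1], [2], [3], [4], [5], [6], [7], [8], [9]
  1-simplices (30): (30 of them)
  2-simplices (20): (20 of them)

so the chain groups are C_0 ≅ Z^10, C_1 ≅ Z^30, C_2 ≅ Z^20.

Boundary ∂_1: C_1 → C_0 maps an edge to its endpoints' difference, ∂[p,q] = q − p.
This gives a 10×30 integer matrix of rank 9; reducing to Smith normal form yields diagonal entries (1,1,1,1,1,1,1,1,1).

Boundary ∂_2: C_2 → C_1 maps a triangle to the signed sum of its edges. For instance
  ∂[0,4,5] = [4,5] − [0,5] + [0,4],
  ∂[1,2,8] = [2,8] − [1,8] + [1,2].
The resulting 30×20 matrix has rank 20, and its Smith normal form has invariant factors (1,1,1,1,1,1,1,1,1,1,1,1,1,1,1,1,1,1,1,2).

Now H_k = ker ∂_k / im ∂_{k+1}, so:

  H_0: rank C_0 − rank ∂_1 = 10 − 9 = 1, and the invariant factors of ∂_1 are all 1, so H_0 = Z.
  H_1: rank ker ∂_1 − rank ∂_2 = (30 − 9) − 20 = 1, and ∂_2 has invariant factor 2 > 1, so H_1 = Z ⊕ Z/2.
  H_2: rank ker ∂_2 − rank ∂_3 = (20 − 20) − 0 = 0, and there is no ∂_3, so H_2 = 0.

H_0 ≅ Z,  H_1 ≅ Z ⊕ Z/2,  H_2 = 0.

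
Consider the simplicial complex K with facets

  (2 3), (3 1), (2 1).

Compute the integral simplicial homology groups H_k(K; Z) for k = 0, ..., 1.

K has 3 vertices, 3 edges.
rank ∂_0 = 0, rank ∂_1 = 2 ⇒ b_0 = 3 − 0 − 2 = 1; all invariant factors of ∂_1 are 1 so no torsion. So H_0 ≅ Z.
rank ∂_1 = 2, rank ∂_2 = 0 ⇒ b_1 = 3 − 2 − 0 = 1. So H_1 ≅ Z.

H_0 ≅ Z,  H_1 ≅ Z.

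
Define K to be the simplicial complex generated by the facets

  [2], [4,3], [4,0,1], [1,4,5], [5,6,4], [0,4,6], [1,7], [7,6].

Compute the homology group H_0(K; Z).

We work with the vertex ordering 0 < 1 < 2 < 3 < 4 < 5 < 6 < 7. The simplices of K, each written with vertices in increasing order, are:

  0-simplices (8): [0], [1], [2], [3], [4], [5], [6], [7]
  1-simplices (11): [0,1], [0,4], [0,6], [1,4], [1,5], [1,7], [3,4], [4,5], [4,6], [5,6], [6,7]
  2-simplices (4): [0,1,4], [0,4,6], [1,4,5], [4,5,6]

so the chain groups are C_0 ≅ Z^8, C_1 ≅ Z^11, C_2 ≅ Z^4.

The boundary map ∂_1: C_1 → C_0 maps an edge to its endpoints' difference, ∂[p,q] = q − p.
The 8×11 boundary matrix has rank 6 and Smith normal form diag(1,1,1,1,1,1).

Boundary ∂_2: C_2 → C_1 sends each 2-simplex [p,q,r] to [q,r] − [p,r] + [p,q]. For instance
  ∂[1,4,5] = [4,5] − [1,5] + [1,4],
  ∂[0,4,6] = [4,6] − [0,6] + [0,4].
The resulting 11×4 matrix has rank 4, and its Smith normal form has invariant factors (1,1,1,1).

From H_k ≅ ker(∂_k) / im(∂_{k+1}) we obtain:

  H_0: rank C_0 − rank ∂_1 = 8 − 6 = 2, and the invariant factors of ∂_1 are all 1, so H_0 ≅ Z^2.

H_0 = Z^2.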